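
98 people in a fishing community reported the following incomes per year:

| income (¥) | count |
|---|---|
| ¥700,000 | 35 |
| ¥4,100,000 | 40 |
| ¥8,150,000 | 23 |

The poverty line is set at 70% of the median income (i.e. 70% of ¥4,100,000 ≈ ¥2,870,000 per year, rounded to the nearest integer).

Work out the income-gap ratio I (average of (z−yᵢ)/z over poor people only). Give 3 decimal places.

0.756

Below the line: 35×¥700,000 (q = 35 of N = 98).
Relative gaps: 0.7561 (×35); sum = 26.463415.
I averages over the q = 35 poor units only: 26.463415 / 35 = 0.756.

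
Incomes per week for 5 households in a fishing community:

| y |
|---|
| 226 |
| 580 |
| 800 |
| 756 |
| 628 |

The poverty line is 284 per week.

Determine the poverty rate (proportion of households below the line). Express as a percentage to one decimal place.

1 of the 5 households have income below 284.
H = 1/5 = 20.0%.

20.0%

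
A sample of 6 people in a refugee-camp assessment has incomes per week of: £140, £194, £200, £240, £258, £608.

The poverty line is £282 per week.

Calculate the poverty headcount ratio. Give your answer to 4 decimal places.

0.8333

5 of the 6 people have income below £282.
H = 5/6 = 0.8333.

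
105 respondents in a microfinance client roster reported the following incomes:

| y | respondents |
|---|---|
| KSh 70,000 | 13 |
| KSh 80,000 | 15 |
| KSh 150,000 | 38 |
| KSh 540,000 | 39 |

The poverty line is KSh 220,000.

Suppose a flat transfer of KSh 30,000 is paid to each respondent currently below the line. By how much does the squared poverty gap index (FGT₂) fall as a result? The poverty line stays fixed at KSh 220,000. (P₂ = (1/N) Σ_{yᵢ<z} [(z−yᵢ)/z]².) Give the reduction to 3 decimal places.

0.068

Before: below the line — 13×KSh 70,000, 15×KSh 80,000, 38×KSh 150,000; squared poverty gap index (FGT₂) = 0.15205.
After the KSh 30,000 transfer: below the line — 13×KSh 100,000, 15×KSh 110,000, 38×KSh 180,000; squared poverty gap index (FGT₂) = 0.08451.
Reduction = 0.15205 − 0.08451 = 0.068.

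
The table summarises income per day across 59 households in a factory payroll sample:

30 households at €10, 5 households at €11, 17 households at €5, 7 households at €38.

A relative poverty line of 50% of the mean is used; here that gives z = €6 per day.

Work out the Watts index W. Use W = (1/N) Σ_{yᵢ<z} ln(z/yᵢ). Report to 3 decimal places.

0.053

Poor units: 17×€5 (q = 17 of N = 59).
Log shortfalls: ln(6/5) = 0.1823 (×17).
W = 3.099466 / 59 = 0.053.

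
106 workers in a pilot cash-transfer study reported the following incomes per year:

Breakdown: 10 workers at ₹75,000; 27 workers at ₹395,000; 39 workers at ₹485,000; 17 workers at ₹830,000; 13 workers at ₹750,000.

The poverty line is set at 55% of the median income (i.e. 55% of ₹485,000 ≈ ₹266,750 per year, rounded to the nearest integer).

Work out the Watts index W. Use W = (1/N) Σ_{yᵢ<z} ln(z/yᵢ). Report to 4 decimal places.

Incomes under z: 10×₹75,000 (q = 10 of N = 106).
Log shortfalls: ln(266750/75000) = 1.2688 (×10).
W = 12.688238 / 106 = 0.1197.

0.1197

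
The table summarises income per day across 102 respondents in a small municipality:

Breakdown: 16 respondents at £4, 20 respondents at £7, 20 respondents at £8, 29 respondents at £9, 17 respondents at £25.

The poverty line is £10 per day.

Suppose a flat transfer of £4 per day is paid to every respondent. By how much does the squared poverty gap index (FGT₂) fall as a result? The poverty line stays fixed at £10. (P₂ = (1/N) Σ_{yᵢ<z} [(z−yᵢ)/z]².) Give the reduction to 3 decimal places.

Before: below the line — 16×£4, 20×£7, 20×£8, 29×£9; squared poverty gap index (FGT₂) = 0.08480.
After the £4 transfer: below the line — 16×£8; squared poverty gap index (FGT₂) = 0.00627.
Reduction = 0.08480 − 0.00627 = 0.079.

0.079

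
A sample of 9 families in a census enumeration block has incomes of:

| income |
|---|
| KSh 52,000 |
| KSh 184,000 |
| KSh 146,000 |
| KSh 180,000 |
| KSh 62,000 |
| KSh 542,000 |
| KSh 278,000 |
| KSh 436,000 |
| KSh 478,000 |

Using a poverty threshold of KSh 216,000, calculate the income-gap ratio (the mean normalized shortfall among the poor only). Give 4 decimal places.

Poor units: KSh 52,000, KSh 62,000, KSh 146,000, KSh 180,000, KSh 184,000 (q = 5 of N = 9).
Relative gaps: 0.7593, 0.7130, 0.3241, 0.1667, 0.1481; sum = 2.111111.
The income-gap ratio divides by q (the poor only): 2.111111 / 5 = 0.4222.

0.4222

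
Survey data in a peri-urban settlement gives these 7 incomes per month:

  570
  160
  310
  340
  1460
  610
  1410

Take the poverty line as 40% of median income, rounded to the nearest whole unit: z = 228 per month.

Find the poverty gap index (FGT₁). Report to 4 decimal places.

Poor units: 160 (q = 1 of N = 7).
Normalized shortfalls: (228−160)/228 = 0.2982.
Sum of shortfalls = 0.298246; P₁ averages over all N: 0.298246 / 7 = 0.0426.

0.0426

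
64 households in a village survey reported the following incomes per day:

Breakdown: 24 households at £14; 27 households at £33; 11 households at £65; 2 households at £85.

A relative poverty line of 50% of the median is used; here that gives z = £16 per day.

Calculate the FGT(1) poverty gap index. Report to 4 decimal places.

Below z: 24×£14 (q = 24 of N = 64).
Normalized shortfalls: (16−14)/16 = 0.1250 (×24).
Sum of shortfalls = 3.000000; P₁ averages over all N: 3.000000 / 64 = 0.0469.

0.0469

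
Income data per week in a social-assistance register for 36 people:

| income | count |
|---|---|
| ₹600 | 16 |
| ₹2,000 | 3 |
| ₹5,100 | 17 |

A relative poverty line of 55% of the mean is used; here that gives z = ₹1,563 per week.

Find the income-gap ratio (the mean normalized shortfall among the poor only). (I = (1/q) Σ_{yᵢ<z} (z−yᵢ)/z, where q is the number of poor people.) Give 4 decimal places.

0.6161

Below z: 16×₹600 (q = 16 of N = 36).
Shortfall ratios (z−y)/z: 0.6161 (×16); sum = 9.857965.
The income-gap ratio divides by q (the poor only): 9.857965 / 16 = 0.6161.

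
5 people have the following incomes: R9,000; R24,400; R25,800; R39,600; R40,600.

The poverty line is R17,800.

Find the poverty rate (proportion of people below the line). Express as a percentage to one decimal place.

20.0%

1 of the 5 people have income below R17,800.
H = 1/5 = 20.0%.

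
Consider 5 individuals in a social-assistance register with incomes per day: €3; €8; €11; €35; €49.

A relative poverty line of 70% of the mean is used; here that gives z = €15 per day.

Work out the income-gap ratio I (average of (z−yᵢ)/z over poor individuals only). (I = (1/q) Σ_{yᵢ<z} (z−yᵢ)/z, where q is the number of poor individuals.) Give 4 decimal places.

Below z: €3, €8, €11 (q = 3 of N = 5).
Relative gaps: 0.8000, 0.4667, 0.2667; sum = 1.533333.
I averages over the q = 3 poor units only: 1.533333 / 3 = 0.5111.

0.5111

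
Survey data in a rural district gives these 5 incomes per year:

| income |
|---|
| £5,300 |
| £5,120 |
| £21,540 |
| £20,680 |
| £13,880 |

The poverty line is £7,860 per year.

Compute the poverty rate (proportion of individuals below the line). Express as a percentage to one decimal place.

2 of the 5 individuals have income below £7,860.
H = 2/5 = 40.0%.

40.0%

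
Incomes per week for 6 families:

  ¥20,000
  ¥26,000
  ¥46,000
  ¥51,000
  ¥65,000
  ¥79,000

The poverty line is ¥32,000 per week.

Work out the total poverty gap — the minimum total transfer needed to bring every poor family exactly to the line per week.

Poor units: ¥20,000, ¥26,000 (q = 2 of N = 6).
Individual gaps: 32000−20000 = 12000; 32000−26000 = 6000.
Aggregate gap = ¥18,000.

¥18,000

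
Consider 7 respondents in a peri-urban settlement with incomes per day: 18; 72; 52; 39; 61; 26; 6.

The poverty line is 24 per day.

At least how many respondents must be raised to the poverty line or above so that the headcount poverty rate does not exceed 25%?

Currently q = 2 of N = 7 are below the line (H = 0.286).
A headcount ratio of at most 25% allows at most ⌊0.25 × 7⌋ = 1 poor respondents.
So at least 2 − 1 = 1 must be lifted.

1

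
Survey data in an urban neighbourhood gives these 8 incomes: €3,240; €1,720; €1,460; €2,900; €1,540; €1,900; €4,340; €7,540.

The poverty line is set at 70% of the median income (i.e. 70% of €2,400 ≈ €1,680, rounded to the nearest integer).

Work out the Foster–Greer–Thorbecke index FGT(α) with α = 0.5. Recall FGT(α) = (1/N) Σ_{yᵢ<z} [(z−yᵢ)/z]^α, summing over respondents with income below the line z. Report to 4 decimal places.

Incomes under z: €1,460, €1,540 (q = 2 of N = 8).
Normalized shortfalls: (1680−1460)/1680 = 0.1310; (1680−1540)/1680 = 0.0833.
Raised to α = 0.5: 0.36187; 0.28868.
Sum = 0.650549; FGT(0.5) = 0.650549 / 8 = 0.0813.

0.0813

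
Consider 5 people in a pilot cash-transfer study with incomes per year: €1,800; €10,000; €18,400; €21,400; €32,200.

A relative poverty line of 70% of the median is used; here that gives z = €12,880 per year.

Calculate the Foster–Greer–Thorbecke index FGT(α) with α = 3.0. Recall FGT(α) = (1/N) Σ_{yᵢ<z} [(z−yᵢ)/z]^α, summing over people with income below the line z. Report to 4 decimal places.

0.1296

Below the line: €1,800, €10,000 (q = 2 of N = 5).
Shortfall ratios: (12880−1800)/12880 = 0.8602; (12880−10000)/12880 = 0.2236.
Raised to α = 3.0: 0.63661; 0.01118.
Sum = 0.647787; FGT(3.0) = 0.647787 / 5 = 0.1296.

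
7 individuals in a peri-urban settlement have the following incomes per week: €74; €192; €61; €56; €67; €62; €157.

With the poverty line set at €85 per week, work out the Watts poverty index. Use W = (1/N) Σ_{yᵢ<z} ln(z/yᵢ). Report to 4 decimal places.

Below the line: €56, €61, €62, €67, €74 (q = 5 of N = 7).
ln(z/y) terms: ln(85/56) = 0.4173; ln(85/61) = 0.3318; ln(85/62) = 0.3155; ln(85/67) = 0.2380; ln(85/74) = 0.1386.
W = 1.441139 / 7 = 0.2059.

0.2059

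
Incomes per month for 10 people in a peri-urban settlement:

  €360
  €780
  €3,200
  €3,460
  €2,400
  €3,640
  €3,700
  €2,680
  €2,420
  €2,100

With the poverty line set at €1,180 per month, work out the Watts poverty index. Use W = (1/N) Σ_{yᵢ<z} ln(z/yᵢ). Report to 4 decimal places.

Incomes under z: €360, €780 (q = 2 of N = 10).
Log shortfalls: ln(1180/360) = 1.1872; ln(1180/780) = 0.4140.
W = 1.601141 / 10 = 0.1601.

0.1601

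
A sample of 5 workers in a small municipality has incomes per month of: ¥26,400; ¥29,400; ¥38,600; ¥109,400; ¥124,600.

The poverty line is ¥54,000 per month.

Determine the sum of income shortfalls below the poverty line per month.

¥67,600

Below z: ¥26,400, ¥29,400, ¥38,600 (q = 3 of N = 5).
Individual gaps: 54000−26400 = 27600; 54000−29400 = 24600; 54000−38600 = 15400.
Aggregate gap = ¥67,600.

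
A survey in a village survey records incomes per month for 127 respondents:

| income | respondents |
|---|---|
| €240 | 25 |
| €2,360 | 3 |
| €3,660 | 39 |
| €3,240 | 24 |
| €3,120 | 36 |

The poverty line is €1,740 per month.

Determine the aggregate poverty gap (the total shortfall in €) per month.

€37,500

Poor units: 25×€240 (q = 25 of N = 127).
Individual gaps: 25×(1740−240) = 37500.
Aggregate gap = €37,500.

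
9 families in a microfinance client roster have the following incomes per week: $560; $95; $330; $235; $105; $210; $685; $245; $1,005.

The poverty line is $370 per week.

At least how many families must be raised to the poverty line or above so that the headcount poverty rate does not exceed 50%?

Currently q = 6 of N = 9 are below the line (H = 0.667).
A headcount ratio of at most 50% allows at most ⌊0.50 × 9⌋ = 4 poor families.
So at least 6 − 4 = 2 must be lifted.

2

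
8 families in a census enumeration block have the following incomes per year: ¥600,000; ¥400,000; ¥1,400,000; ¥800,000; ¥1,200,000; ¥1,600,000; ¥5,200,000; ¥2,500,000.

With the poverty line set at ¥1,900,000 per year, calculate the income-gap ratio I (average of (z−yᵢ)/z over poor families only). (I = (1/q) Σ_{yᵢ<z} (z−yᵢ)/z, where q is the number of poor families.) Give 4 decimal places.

Below the line: ¥400,000, ¥600,000, ¥800,000, ¥1,200,000, ¥1,400,000, ¥1,600,000 (q = 6 of N = 8).
Shortfall ratios (z−y)/z: 0.7895, 0.6842, 0.5789, 0.3684, 0.2632, 0.1579; sum = 2.842105.
The income-gap ratio divides by q (the poor only): 2.842105 / 6 = 0.4737.

0.4737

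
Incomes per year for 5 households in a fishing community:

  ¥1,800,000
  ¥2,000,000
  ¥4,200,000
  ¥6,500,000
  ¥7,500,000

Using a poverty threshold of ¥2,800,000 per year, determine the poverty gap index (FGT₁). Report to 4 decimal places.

Below the line: ¥1,800,000, ¥2,000,000 (q = 2 of N = 5).
Gap ratios (z−y)/z: (2800000−1800000)/2800000 = 0.3571; (2800000−2000000)/2800000 = 0.2857.
Σ = 0.642857. Dividing by the full population N = 5 gives P₁ = 0.1286.

0.1286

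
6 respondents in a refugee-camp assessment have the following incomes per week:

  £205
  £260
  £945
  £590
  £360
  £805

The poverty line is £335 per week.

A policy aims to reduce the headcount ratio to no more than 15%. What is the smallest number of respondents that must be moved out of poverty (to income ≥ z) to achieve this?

Currently q = 2 of N = 6 are below the line (H = 0.333).
A headcount ratio of at most 15% allows at most ⌊0.15 × 6⌋ = 0 poor respondents.
So at least 2 − 0 = 2 must be lifted.

2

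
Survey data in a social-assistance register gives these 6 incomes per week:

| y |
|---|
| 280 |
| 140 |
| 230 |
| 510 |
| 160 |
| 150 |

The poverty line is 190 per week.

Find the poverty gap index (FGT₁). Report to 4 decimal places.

0.1053

Poor units: 140, 150, 160 (q = 3 of N = 6).
Shortfall ratios: (190−140)/190 = 0.2632; (190−150)/190 = 0.2105; (190−160)/190 = 0.1579.
Σ = 0.631579. Dividing by the full population N = 6 gives P₁ = 0.1053.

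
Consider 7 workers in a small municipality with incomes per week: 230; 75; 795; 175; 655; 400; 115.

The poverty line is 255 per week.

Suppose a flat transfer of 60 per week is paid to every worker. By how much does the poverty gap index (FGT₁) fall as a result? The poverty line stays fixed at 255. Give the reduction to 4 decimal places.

0.1148

Before: below the line — 75, 115, 175, 230; poverty gap index (FGT₁) = 0.238095.
After the 60 transfer: below the line — 135, 175, 235; poverty gap index (FGT₁) = 0.123249.
Reduction = 0.238095 − 0.123249 = 0.1148.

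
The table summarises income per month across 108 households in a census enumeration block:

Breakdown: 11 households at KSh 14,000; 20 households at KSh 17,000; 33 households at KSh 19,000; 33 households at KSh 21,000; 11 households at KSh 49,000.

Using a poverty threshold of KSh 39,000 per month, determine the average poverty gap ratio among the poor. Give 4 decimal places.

0.5205

Incomes under z: 11×KSh 14,000, 20×KSh 17,000, 33×KSh 19,000, 33×KSh 21,000 (q = 97 of N = 108).
Shortfall ratios (z−y)/z: 0.6410 (×11), 0.5641 (×20), 0.5128 (×33), 0.4615 (×33); sum = 50.487179.
I averages over the q = 97 poor units only: 50.487179 / 97 = 0.5205.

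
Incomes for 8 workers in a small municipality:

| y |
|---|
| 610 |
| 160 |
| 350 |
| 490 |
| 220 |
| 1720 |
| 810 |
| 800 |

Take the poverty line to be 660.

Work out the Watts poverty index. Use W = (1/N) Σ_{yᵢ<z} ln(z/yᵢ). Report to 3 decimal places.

Incomes under z: 160, 220, 350, 490, 610 (q = 5 of N = 8).
Log shortfalls: ln(660/160) = 1.4171; ln(660/220) = 1.0986; ln(660/350) = 0.6343; ln(660/490) = 0.2978; ln(660/610) = 0.0788.
W = 3.526600 / 8 = 0.441.

0.441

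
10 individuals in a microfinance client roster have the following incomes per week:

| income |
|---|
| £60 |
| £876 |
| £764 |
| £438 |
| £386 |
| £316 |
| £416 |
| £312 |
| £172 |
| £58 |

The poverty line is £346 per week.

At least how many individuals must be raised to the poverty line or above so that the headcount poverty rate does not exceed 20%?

3

5 of the 10 individuals are poor, so H = 5/10 = 0.500.
A headcount ratio of at most 20% allows at most ⌊0.20 × 10⌋ = 2 poor individuals.
So at least 5 − 2 = 3 must be lifted.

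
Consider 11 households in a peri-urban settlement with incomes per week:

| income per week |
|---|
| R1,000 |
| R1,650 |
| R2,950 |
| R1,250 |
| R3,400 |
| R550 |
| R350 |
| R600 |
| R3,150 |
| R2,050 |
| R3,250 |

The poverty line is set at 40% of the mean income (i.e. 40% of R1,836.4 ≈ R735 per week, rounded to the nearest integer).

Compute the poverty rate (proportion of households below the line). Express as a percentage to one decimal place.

3 of the 11 households have income below R735.
H = 3/11 = 27.3%.

27.3%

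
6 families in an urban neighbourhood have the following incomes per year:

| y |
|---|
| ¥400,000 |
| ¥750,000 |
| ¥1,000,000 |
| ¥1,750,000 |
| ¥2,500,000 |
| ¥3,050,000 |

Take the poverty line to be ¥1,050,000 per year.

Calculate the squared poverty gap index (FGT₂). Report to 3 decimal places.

0.078

Below the line: ¥400,000, ¥750,000, ¥1,000,000 (q = 3 of N = 6).
Relative gaps: (1050000−400000)/1050000 = 0.6190; (1050000−750000)/1050000 = 0.2857; (1050000−1000000)/1050000 = 0.0476.
Squared: 0.3832; 0.0816; 0.0023.
Sum = 0.467120; P₂ = 0.467120 / 6 = 0.078.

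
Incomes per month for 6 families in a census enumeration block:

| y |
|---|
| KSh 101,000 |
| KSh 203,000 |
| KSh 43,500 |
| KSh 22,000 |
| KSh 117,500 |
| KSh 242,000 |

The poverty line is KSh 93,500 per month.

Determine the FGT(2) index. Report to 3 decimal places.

Incomes under z: KSh 22,000, KSh 43,500 (q = 2 of N = 6).
Gap ratios (z−y)/z: (93500−22000)/93500 = 0.7647; (93500−43500)/93500 = 0.5348.
Squared: 0.5848; 0.2860.
Sum = 0.870743; P₂ = 0.870743 / 6 = 0.145.

0.145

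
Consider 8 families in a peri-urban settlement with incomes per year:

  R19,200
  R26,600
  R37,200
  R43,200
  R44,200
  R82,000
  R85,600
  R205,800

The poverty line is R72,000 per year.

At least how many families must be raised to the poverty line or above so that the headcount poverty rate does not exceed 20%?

5 of the 8 families are poor, so H = 5/8 = 0.625.
A headcount ratio of at most 20% allows at most ⌊0.20 × 8⌋ = 1 poor families.
So at least 5 − 1 = 4 must be lifted.

4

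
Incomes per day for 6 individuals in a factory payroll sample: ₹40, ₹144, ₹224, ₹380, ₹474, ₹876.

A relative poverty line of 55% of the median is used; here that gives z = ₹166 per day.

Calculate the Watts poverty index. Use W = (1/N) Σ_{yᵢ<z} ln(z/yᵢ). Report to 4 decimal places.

Poor units: ₹40, ₹144 (q = 2 of N = 6).
ln(z/y) terms: ln(166/40) = 1.4231; ln(166/144) = 0.1422.
W = 1.565283 / 6 = 0.2609.

0.2609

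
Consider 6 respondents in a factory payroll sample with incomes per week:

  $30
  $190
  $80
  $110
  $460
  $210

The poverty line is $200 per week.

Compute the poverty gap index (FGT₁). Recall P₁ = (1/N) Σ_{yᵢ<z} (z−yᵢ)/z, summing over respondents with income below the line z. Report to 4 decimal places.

0.3250

Below z: $30, $80, $110, $190 (q = 4 of N = 6).
Normalized shortfalls: (200−30)/200 = 0.8500; (200−80)/200 = 0.6000; (200−110)/200 = 0.4500; (200−190)/200 = 0.0500.
Σ = 1.950000. Dividing by the full population N = 6 gives P₁ = 0.3250.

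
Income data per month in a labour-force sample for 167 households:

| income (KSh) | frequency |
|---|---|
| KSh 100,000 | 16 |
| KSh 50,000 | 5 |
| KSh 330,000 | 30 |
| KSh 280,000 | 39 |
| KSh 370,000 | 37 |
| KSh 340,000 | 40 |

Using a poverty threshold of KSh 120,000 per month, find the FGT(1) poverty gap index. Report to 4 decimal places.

0.0334

Below the line: 5×KSh 50,000, 16×KSh 100,000 (q = 21 of N = 167).
Gap ratios (z−y)/z: (120000−50000)/120000 = 0.5833 (×5); (120000−100000)/120000 = 0.1667 (×16).
Sum of shortfalls = 5.583333; P₁ averages over all N: 5.583333 / 167 = 0.0334.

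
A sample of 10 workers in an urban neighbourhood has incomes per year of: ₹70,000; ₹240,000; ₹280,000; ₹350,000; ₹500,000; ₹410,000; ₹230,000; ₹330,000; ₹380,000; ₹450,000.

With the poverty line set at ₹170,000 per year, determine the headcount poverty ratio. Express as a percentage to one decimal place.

10.0%

1 of the 10 workers have income below ₹170,000.
H = 1/10 = 10.0%.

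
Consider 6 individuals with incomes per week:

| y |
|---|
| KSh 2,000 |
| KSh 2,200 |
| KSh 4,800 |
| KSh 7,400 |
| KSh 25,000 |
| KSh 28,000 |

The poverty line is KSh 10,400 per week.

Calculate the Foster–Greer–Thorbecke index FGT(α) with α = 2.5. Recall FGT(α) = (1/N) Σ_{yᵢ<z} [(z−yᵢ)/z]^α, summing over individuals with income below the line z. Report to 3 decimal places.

Below the line: KSh 2,000, KSh 2,200, KSh 4,800, KSh 7,400 (q = 4 of N = 6).
Normalized shortfalls: (10400−2000)/10400 = 0.8077; (10400−2200)/10400 = 0.7885; (10400−4800)/10400 = 0.5385; (10400−7400)/10400 = 0.2885.
Raised to α = 2.5: 0.58629; 0.55202; 0.21276; 0.04469.
Sum = 1.395758; FGT(2.5) = 1.395758 / 6 = 0.233.

0.233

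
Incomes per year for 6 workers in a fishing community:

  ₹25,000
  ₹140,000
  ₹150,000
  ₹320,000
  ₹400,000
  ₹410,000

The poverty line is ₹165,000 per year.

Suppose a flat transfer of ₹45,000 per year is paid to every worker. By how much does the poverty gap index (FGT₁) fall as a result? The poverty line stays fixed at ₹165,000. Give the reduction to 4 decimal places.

0.0859

Before: below the line — ₹25,000, ₹140,000, ₹150,000; poverty gap index (FGT₁) = 0.181818.
After the ₹45,000 transfer: below the line — ₹70,000; poverty gap index (FGT₁) = 0.095960.
Reduction = 0.181818 − 0.095960 = 0.0859.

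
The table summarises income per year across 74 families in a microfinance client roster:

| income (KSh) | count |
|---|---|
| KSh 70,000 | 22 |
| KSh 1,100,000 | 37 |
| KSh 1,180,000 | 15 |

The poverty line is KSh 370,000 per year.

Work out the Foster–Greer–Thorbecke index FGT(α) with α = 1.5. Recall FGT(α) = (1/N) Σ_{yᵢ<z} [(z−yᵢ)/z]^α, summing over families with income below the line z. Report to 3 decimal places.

Below z: 22×KSh 70,000 (q = 22 of N = 74).
Gap ratios (z−y)/z: (370000−70000)/370000 = 0.8108 (×22).
Raised to α = 1.5: 0.73009 (×22).
Sum = 16.062087; FGT(1.5) = 16.062087 / 74 = 0.217.

0.217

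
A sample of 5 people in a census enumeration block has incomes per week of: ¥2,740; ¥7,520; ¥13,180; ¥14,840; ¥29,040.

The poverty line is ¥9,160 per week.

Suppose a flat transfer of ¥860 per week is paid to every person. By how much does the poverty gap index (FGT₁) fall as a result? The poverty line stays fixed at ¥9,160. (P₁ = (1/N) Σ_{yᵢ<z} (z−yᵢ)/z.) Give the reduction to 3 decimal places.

Before: below the line — ¥2,740, ¥7,520; poverty gap index (FGT₁) = 0.17598.
After the ¥860 transfer: below the line — ¥3,600, ¥8,380; poverty gap index (FGT₁) = 0.13843.
Reduction = 0.17598 − 0.13843 = 0.038.

0.038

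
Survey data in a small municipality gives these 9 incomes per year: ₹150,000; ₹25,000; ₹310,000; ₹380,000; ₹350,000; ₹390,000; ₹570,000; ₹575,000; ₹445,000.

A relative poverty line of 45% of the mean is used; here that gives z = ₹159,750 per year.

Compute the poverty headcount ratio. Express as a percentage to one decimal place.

2 of the 9 families have income below ₹159,750.
H = 2/9 = 22.2%.

22.2%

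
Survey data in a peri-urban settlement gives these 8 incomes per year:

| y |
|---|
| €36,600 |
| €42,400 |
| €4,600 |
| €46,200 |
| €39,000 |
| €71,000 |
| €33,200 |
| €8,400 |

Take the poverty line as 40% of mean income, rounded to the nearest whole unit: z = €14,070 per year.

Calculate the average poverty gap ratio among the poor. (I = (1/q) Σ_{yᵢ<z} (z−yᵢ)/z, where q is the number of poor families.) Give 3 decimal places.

0.538

Incomes under z: €4,600, €8,400 (q = 2 of N = 8).
Relative gaps: 0.6731, 0.4030; sum = 1.076048.
The income-gap ratio divides by q (the poor only): 1.076048 / 2 = 0.538.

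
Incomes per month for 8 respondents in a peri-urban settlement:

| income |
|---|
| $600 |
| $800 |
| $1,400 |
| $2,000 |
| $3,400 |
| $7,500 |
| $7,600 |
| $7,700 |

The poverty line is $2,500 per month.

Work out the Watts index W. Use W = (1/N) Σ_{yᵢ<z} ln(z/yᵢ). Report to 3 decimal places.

Below the line: $600, $800, $1,400, $2,000 (q = 4 of N = 8).
Log shortfalls: ln(2500/600) = 1.4271; ln(2500/800) = 1.1394; ln(2500/1400) = 0.5798; ln(2500/2000) = 0.2231.
W = 3.369513 / 8 = 0.421.

0.421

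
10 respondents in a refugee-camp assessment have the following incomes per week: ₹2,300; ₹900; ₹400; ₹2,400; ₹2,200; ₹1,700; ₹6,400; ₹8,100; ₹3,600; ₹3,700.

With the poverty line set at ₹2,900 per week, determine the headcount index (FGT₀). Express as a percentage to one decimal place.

6 of the 10 respondents have income below ₹2,900.
H = 6/10 = 60.0%.

60.0%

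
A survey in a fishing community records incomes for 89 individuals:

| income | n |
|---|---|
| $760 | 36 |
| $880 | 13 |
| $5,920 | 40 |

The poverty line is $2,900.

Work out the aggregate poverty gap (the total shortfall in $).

$103,300

Poor units: 36×$760, 13×$880 (q = 49 of N = 89).
Individual gaps: 36×(2900−760) = 77040; 13×(2900−880) = 26260.
Aggregate gap = $103,300.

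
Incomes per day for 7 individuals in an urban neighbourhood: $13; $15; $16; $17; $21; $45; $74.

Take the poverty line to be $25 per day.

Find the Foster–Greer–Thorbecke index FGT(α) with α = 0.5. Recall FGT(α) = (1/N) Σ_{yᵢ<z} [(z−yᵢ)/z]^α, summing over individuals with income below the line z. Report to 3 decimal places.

Below the line: $13, $15, $16, $17, $21 (q = 5 of N = 7).
Normalized shortfalls: (25−13)/25 = 0.4800; (25−15)/25 = 0.4000; (25−16)/25 = 0.3600; (25−17)/25 = 0.3200; (25−21)/25 = 0.1600.
Raised to α = 0.5: 0.69282; 0.63246; 0.60000; 0.56569; 0.40000.
Sum = 2.890961; FGT(0.5) = 2.890961 / 7 = 0.413.

0.413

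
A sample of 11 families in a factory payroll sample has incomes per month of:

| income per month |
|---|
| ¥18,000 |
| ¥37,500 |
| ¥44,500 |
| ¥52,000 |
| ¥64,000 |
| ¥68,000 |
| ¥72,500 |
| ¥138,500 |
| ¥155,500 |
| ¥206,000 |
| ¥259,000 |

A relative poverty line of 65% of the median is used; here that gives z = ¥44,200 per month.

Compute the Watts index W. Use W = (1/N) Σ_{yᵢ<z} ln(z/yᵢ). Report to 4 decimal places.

Below the line: ¥18,000, ¥37,500 (q = 2 of N = 11).
Log shortfalls: ln(44200/18000) = 0.8984; ln(44200/37500) = 0.1644.
W = 1.062737 / 11 = 0.0966.

0.0966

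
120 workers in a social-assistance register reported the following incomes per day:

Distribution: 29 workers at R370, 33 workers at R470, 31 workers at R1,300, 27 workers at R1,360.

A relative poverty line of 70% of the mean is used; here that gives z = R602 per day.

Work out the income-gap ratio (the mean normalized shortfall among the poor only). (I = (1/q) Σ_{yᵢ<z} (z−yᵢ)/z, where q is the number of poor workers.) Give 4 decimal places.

Below z: 29×R370, 33×R470 (q = 62 of N = 120).
Shortfall ratios (z−y)/z: 0.3854 (×29), 0.2193 (×33); sum = 18.411960.
The income-gap ratio divides by q (the poor only): 18.411960 / 62 = 0.2970.

0.2970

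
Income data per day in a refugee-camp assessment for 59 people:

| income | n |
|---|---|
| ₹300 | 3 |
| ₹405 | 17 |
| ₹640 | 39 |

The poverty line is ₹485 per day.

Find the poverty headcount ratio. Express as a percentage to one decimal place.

20 of the 59 people have income below ₹485.
H = 20/59 = 33.9%.

33.9%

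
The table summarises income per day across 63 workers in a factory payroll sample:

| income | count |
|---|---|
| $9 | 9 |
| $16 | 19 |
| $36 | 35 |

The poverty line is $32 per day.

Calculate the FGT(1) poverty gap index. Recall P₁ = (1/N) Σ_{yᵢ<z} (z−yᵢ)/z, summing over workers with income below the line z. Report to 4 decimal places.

Below z: 9×$9, 19×$16 (q = 28 of N = 63).
Gap ratios (z−y)/z: (32−9)/32 = 0.7188 (×9); (32−16)/32 = 0.5000 (×19).
Σ = 15.968750. Dividing by the full population N = 63 gives P₁ = 0.2535.

0.2535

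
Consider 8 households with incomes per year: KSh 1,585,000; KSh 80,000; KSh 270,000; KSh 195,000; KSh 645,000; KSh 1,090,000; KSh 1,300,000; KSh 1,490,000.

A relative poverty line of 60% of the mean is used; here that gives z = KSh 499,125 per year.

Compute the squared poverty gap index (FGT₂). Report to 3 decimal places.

0.161

Incomes under z: KSh 80,000, KSh 195,000, KSh 270,000 (q = 3 of N = 8).
Shortfall ratios: (499125−80000)/499125 = 0.8397; (499125−195000)/499125 = 0.6093; (499125−270000)/499125 = 0.4591.
Squared: 0.7051; 0.3713; 0.2107.
Sum = 1.287125; P₂ = 1.287125 / 8 = 0.161.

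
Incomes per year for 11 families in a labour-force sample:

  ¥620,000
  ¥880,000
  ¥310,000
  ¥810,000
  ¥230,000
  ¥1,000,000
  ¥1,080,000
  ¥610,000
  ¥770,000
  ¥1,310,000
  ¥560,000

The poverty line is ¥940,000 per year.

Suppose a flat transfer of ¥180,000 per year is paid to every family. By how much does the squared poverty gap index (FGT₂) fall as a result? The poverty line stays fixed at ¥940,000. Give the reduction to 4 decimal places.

0.0762

Before: below the line — ¥230,000, ¥310,000, ¥560,000, ¥610,000, ¥620,000, ¥770,000, ¥810,000, ¥880,000; squared poverty gap index (FGT₂) = 0.134378.
After the ¥180,000 transfer: below the line — ¥410,000, ¥490,000, ¥740,000, ¥790,000, ¥800,000; squared poverty gap index (FGT₂) = 0.058181.
Reduction = 0.134378 − 0.058181 = 0.0762.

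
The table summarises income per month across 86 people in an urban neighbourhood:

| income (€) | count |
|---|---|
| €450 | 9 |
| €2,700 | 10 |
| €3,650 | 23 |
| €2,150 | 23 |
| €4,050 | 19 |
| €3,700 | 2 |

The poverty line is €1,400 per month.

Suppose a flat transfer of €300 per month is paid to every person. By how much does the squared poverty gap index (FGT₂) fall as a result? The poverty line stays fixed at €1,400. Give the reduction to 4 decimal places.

0.0256

Before: below the line — 9×€450; squared poverty gap index (FGT₂) = 0.048188.
After the €300 transfer: below the line — 9×€750; squared poverty gap index (FGT₂) = 0.022559.
Reduction = 0.048188 − 0.022559 = 0.0256.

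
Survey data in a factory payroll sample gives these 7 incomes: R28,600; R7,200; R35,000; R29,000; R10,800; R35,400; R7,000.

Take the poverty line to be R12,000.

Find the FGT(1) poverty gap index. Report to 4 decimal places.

Below the line: R7,000, R7,200, R10,800 (q = 3 of N = 7).
Relative gaps: (12000−7000)/12000 = 0.4167; (12000−7200)/12000 = 0.4000; (12000−10800)/12000 = 0.1000.
Σ = 0.916667. Dividing by the full population N = 7 gives P₁ = 0.1310.

0.1310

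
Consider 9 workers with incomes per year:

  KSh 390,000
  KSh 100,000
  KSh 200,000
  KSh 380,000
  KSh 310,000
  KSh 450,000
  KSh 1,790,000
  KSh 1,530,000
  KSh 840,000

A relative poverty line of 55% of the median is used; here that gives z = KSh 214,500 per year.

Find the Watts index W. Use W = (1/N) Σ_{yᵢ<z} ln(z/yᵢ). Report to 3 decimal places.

0.093

Poor units: KSh 100,000, KSh 200,000 (q = 2 of N = 9).
Log gaps: ln(214500/100000) = 0.7631; ln(214500/200000) = 0.0700.
W = 0.833132 / 9 = 0.093.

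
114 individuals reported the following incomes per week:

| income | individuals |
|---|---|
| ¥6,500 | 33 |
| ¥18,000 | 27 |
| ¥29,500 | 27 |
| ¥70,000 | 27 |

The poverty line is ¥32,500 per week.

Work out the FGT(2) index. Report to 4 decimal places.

0.2344

Below the line: 33×¥6,500, 27×¥18,000, 27×¥29,500 (q = 87 of N = 114).
Normalized shortfalls: (32500−6500)/32500 = 0.8000 (×33); (32500−18000)/32500 = 0.4462 (×27); (32500−29500)/32500 = 0.0923 (×27).
Squared: 0.6400 (×33); 0.1991 (×27); 0.0085 (×27).
Sum = 26.724497; P₂ = 26.724497 / 114 = 0.2344.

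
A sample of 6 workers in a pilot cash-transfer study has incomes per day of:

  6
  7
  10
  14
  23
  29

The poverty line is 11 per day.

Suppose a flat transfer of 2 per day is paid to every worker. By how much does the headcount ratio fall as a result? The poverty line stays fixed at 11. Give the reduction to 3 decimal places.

Before: below the line — 6, 7, 10; headcount ratio = 0.50000.
After the 2 transfer: below the line — 8, 9; headcount ratio = 0.33333.
Reduction = 0.50000 − 0.33333 = 0.167.

0.167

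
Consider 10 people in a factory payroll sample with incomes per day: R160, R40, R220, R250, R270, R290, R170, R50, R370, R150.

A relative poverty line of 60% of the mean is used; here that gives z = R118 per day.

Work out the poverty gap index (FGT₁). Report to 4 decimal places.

Below the line: R40, R50 (q = 2 of N = 10).
Relative gaps: (118−40)/118 = 0.6610; (118−50)/118 = 0.5763.
Sum of shortfalls = 1.237288; P₁ averages over all N: 1.237288 / 10 = 0.1237.

0.1237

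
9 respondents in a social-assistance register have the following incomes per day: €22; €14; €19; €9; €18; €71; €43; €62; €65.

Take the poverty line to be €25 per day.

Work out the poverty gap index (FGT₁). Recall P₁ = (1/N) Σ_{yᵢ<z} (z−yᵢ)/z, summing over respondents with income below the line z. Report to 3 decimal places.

Below the line: €9, €14, €18, €19, €22 (q = 5 of N = 9).
Normalized shortfalls: (25−9)/25 = 0.6400; (25−14)/25 = 0.4400; (25−18)/25 = 0.2800; (25−19)/25 = 0.2400; (25−22)/25 = 0.1200.
Sum of shortfalls = 1.720000; P₁ averages over all N: 1.720000 / 9 = 0.191.

0.191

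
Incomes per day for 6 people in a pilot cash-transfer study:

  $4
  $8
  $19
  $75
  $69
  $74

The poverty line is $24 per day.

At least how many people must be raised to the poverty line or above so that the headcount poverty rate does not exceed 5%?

Currently q = 3 of N = 6 are below the line (H = 0.500).
A headcount ratio of at most 5% allows at most ⌊0.05 × 6⌋ = 0 poor people.
So at least 3 − 0 = 3 must be lifted.

3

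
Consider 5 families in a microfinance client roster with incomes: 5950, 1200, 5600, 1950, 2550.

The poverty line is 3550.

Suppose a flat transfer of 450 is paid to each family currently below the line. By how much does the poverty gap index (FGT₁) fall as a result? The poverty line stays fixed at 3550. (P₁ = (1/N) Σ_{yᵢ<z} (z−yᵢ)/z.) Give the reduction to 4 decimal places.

0.0761

Before: below the line — 1200, 1950, 2550; poverty gap index (FGT₁) = 0.278873.
After the 450 transfer: below the line — 1650, 2400, 3000; poverty gap index (FGT₁) = 0.202817.
Reduction = 0.278873 − 0.202817 = 0.0761.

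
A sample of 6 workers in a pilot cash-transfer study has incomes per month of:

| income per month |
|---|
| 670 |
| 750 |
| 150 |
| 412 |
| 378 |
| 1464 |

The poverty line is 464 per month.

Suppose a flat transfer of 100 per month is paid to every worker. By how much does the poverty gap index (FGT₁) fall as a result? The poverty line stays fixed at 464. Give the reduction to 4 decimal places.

0.0855

Before: below the line — 150, 378, 412; poverty gap index (FGT₁) = 0.162356.
After the 100 transfer: below the line — 250; poverty gap index (FGT₁) = 0.076868.
Reduction = 0.162356 − 0.076868 = 0.0855.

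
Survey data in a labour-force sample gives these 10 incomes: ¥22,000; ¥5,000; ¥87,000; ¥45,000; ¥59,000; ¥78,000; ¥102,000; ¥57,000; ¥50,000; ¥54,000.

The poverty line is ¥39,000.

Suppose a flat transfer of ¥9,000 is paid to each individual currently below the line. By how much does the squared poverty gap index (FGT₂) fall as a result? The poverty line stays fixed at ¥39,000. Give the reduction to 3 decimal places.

Before: below the line — ¥5,000, ¥22,000; squared poverty gap index (FGT₂) = 0.09500.
After the ¥9,000 transfer: below the line — ¥14,000, ¥31,000; squared poverty gap index (FGT₂) = 0.04530.
Reduction = 0.09500 − 0.04530 = 0.050.

0.050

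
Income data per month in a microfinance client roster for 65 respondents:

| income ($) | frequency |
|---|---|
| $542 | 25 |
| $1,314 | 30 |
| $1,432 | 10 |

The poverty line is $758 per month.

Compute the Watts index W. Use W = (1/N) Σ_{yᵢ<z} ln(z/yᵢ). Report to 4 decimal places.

0.1290

Below z: 25×$542 (q = 25 of N = 65).
Log gaps: ln(758/542) = 0.3354 (×25).
W = 8.385435 / 65 = 0.1290.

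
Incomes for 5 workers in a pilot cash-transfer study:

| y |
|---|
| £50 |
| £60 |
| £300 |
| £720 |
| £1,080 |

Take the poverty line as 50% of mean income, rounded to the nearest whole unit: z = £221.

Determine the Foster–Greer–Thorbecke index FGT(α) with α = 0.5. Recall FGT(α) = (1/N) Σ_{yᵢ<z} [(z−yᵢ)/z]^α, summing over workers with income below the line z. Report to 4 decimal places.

0.3466

Below the line: £50, £60 (q = 2 of N = 5).
Gap ratios (z−y)/z: (221−50)/221 = 0.7738; (221−60)/221 = 0.7285.
Raised to α = 0.5: 0.87963; 0.85353.
Sum = 1.733160; FGT(0.5) = 1.733160 / 5 = 0.3466.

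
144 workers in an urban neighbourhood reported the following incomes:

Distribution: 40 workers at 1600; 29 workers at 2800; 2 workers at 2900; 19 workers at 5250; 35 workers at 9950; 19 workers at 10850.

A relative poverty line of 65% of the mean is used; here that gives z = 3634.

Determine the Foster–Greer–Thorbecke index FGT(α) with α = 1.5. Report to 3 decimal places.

0.140

Incomes under z: 40×1600, 29×2800, 2×2900 (q = 71 of N = 144).
Normalized shortfalls: (3634−1600)/3634 = 0.5597 (×40); (3634−2800)/3634 = 0.2295 (×29); (3634−2900)/3634 = 0.2020 (×2).
Raised to α = 1.5: 0.41874 (×40); 0.10994 (×29); 0.09078 (×2).
Sum = 20.119704; FGT(1.5) = 20.119704 / 144 = 0.140.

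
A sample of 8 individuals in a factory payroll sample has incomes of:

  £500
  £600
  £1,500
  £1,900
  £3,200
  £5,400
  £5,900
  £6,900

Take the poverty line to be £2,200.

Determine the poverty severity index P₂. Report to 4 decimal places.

0.1557

Incomes under z: £500, £600, £1,500, £1,900 (q = 4 of N = 8).
Gap ratios (z−y)/z: (2200−500)/2200 = 0.7727; (2200−600)/2200 = 0.7273; (2200−1500)/2200 = 0.3182; (2200−1900)/2200 = 0.1364.
Squared: 0.5971; 0.5289; 0.1012; 0.0186.
Sum = 1.245868; P₂ = 1.245868 / 8 = 0.1557.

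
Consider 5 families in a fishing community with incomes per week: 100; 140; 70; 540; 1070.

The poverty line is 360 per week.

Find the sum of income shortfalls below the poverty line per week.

770

Below z: 70, 100, 140 (q = 3 of N = 5).
Individual gaps: 360−70 = 290; 360−100 = 260; 360−140 = 220.
Aggregate gap = 770.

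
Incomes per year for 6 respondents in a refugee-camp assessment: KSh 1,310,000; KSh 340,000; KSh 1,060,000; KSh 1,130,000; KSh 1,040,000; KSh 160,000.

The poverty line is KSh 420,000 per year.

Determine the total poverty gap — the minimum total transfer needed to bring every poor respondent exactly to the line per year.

Poor units: KSh 160,000, KSh 340,000 (q = 2 of N = 6).
Individual gaps: 420000−160000 = 260000; 420000−340000 = 80000.
Aggregate gap = KSh 340,000.

KSh 340,000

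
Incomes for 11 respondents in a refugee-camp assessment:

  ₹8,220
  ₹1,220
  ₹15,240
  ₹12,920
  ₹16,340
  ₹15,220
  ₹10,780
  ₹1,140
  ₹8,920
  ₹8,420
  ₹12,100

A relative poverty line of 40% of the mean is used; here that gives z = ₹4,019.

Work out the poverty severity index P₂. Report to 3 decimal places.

0.091

Below the line: ₹1,140, ₹1,220 (q = 2 of N = 11).
Gap ratios (z−y)/z: (4019−1140)/4019 = 0.7163; (4019−1220)/4019 = 0.6964.
Squared: 0.5132; 0.4850.
Sum = 0.998185; P₂ = 0.998185 / 11 = 0.091.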